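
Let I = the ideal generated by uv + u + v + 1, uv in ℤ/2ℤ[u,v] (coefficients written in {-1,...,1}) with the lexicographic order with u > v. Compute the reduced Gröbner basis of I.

Buchberger's algorithm terminates because the ascending chain of leading-term ideals stabilizes.

f_1 = uv + u + v + 1, LT = uv.
f_2 = uv, LT = uv.

S(f_1,f_2): lcm = uv. S = u + v + 1.
  leading term u: no divisor's leading term divides it; move u to the remainder.
  leading term v: no divisor's leading term divides it; move v to the remainder.
  leading term 1: no divisor's leading term divides it; move 1 to the remainder.
  remainder u + v + 1 ≠ 0; add g_3 = u + v + 1 to the basis.

S(f_1,g_3): lcm = uv. S = u + v² + 1.
  leading term u: subtract (1)·g_3 from u + v² + 1 → v² + v
  leading term v²: no divisor's leading term divides it; move v² to the remainder.
  leading term v: no divisor's leading term divides it; move v to the remainder.
  remainder v² + v ≠ 0; add g_4 = v² + v to the basis.

The other S-polynomials (S(f_2,g_3), S(f_1,g_4), S(f_2,g_4), S(g_3,g_4)) all reduce to 0 modulo the current basis, so we have a Gröbner basis.
Inter-reduce: drop elements whose leading term is divisible by another's, tail-reduce, and make monic.

G = {u + v + 1, v² + v}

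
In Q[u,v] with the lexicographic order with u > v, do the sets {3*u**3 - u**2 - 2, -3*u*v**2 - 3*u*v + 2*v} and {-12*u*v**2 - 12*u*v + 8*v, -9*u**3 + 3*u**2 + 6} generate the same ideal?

Two ideals are equal iff their reduced Gröbner bases coincide (the reduced basis is unique for a fixed ordering).
Buchberger on the first generating set:
f_1 = 3*u**3 - u**2 - 2, LT = u**3.
f_2 = -3*u*v**2 - 3*u*v + 2*v, LT = u*v**2.

S(f_1,f_2): lcm = u**3*v**2. S = -u**3*v - 1/3*u**2*v**2 + 2/3*u**2*v - 2/3*v**2.
  leading term u**3*v: subtract (-1/3*v)·f_1 from -u**3*v - 1/3*u**2*v**2 + 2/3*u**2*v - 2/3*v**2 → -1/3*u**2*v**2 + 1/3*u**2*v - 2/3*v**2 - 2/3*v
  leading term u**2*v**2: subtract (1/9*u)·f_2 from -1/3*u**2*v**2 + 1/3*u**2*v - 2/3*v**2 - 2/3*v → 2/3*u**2*v - 2/9*u*v - 2/3*v**2 - 2/3*v
  leading term u**2*v: no divisor's leading term divides it; move 2/3*u**2*v to the remainder.
  leading term u*v: no divisor's leading term divides it; move -2/9*u*v to the remainder.
  leading term v**2: no divisor's leading term divides it; move -2/3*v**2 to the remainder.
  leading term v: no divisor's leading term divides it; move -2/3*v to the remainder.
  remainder 2/3*u**2*v - 2/9*u*v - 2/3*v**2 - 2/3*v ≠ 0; add g_3 = 2/3*u**2*v - 2/9*u*v - 2/3*v**2 - 2/3*v to the basis.

S(f_2,g_3): lcm = u**2*v**2. S = u**2*v + 1/3*u*v**2 - 2/3*u*v + v**3 + v**2.
  leading term u**2*v: subtract (3/2)·g_3 from u**2*v + 1/3*u*v**2 - 2/3*u*v + v**3 + v**2 → 1/3*u*v**2 - 1/3*u*v + v**3 + 2*v**2 + v
  leading term u*v**2: subtract (-1/9)·f_2 from 1/3*u*v**2 - 1/3*u*v + v**3 + 2*v**2 + v → -2/3*u*v + v**3 + 2*v**2 + 11/9*v
  leading term u*v: no divisor's leading term divides it; move -2/3*u*v to the remainder.
  leading term v**3: no divisor's leading term divides it; move v**3 to the remainder.
  leading term v**2: no divisor's leading term divides it; move 2*v**2 to the remainder.
  leading term v: no divisor's leading term divides it; move 11/9*v to the remainder.
  remainder -2/3*u*v + v**3 + 2*v**2 + 11/9*v ≠ 0; add g_4 = -2/3*u*v + v**3 + 2*v**2 + 11/9*v to the basis.

S(f_2,g_4): lcm = u*v**2. S = u*v + 3/2*v**4 + 3*v**3 + 11/6*v**2 - 2/3*v.
  leading term u*v: subtract (-3/2)·g_4 from u*v + 3/2*v**4 + 3*v**3 + 11/6*v**2 - 2/3*v → 3/2*v**4 + 9/2*v**3 + 29/6*v**2 + 7/6*v
  leading term v**4: no divisor's leading term divides it; move 3/2*v**4 to the remainder.
  leading term v**3: no divisor's leading term divides it; move 9/2*v**3 to the remainder.
  leading term v**2: no divisor's leading term divides it; move 29/6*v**2 to the remainder.
  leading term v: no divisor's leading term divides it; move 7/6*v to the remainder.
  remainder 3/2*v**4 + 9/2*v**3 + 29/6*v**2 + 7/6*v ≠ 0; add g_5 = 3/2*v**4 + 9/2*v**3 + 29/6*v**2 + 7/6*v to the basis.

The other S-polynomials (S(f_1,g_3), S(f_1,g_4), S(g_3,g_4), S(f_1,g_5), S(f_2,g_5), S(g_3,g_5), S(g_4,g_5)) all reduce to 0 modulo the current basis, so we have a Gröbner basis.
Inter-reduce: drop elements whose leading term is divisible by another's, tail-reduce, and make monic.
Reduced Gröbner basis: {u**3 - 1/3*u**2 - 2/3, u*v - 3/2*v**3 - 3*v**2 - 11/6*v, v**4 + 3*v**3 + 29/9*v**2 + 7/9*v}.

Buchberger on the second generating set:
h_1 = -12*u*v**2 - 12*u*v + 8*v, LT = u*v**2.
h_2 = -9*u**3 + 3*u**2 + 6, LT = u**3.

S(h_1,h_2): lcm = u**3*v**2. S = u**3*v + 1/3*u**2*v**2 - 2/3*u**2*v + 2/3*v**2.
  leading term u**3*v: subtract (-1/9*v)·h_2 from u**3*v + 1/3*u**2*v**2 - 2/3*u**2*v + 2/3*v**2 → 1/3*u**2*v**2 - 1/3*u**2*v + 2/3*v**2 + 2/3*v
  leading term u**2*v**2: subtract (-1/36*u)·h_1 from 1/3*u**2*v**2 - 1/3*u**2*v + 2/3*v**2 + 2/3*v → -2/3*u**2*v + 2/9*u*v + 2/3*v**2 + 2/3*v
  leading term u**2*v: no divisor's leading term divides it; move -2/3*u**2*v to the remainder.
  leading term u*v: no divisor's leading term divides it; move 2/9*u*v to the remainder.
  leading term v**2: no divisor's leading term divides it; move 2/3*v**2 to the remainder.
  leading term v: no divisor's leading term divides it; move 2/3*v to the remainder.
  remainder -2/3*u**2*v + 2/9*u*v + 2/3*v**2 + 2/3*v ≠ 0; add k_3 = -2/3*u**2*v + 2/9*u*v + 2/3*v**2 + 2/3*v to the basis.

S(h_1,k_3): lcm = u**2*v**2. S = u**2*v + 1/3*u*v**2 - 2/3*u*v + v**3 + v**2.
  leading term u**2*v: subtract (-3/2)·k_3 from u**2*v + 1/3*u*v**2 - 2/3*u*v + v**3 + v**2 → 1/3*u*v**2 - 1/3*u*v + v**3 + 2*v**2 + v
  leading term u*v**2: subtract (-1/36)·h_1 from 1/3*u*v**2 - 1/3*u*v + v**3 + 2*v**2 + v → -2/3*u*v + v**3 + 2*v**2 + 11/9*v
  leading term u*v: no divisor's leading term divides it; move -2/3*u*v to the remainder.
  leading term v**3: no divisor's leading term divides it; move v**3 to the remainder.
  leading term v**2: no divisor's leading term divides it; move 2*v**2 to the remainder.
  leading term v: no divisor's leading term divides it; move 11/9*v to the remainder.
  remainder -2/3*u*v + v**3 + 2*v**2 + 11/9*v ≠ 0; add k_4 = -2/3*u*v + v**3 + 2*v**2 + 11/9*v to the basis.

S(h_1,k_4): lcm = u*v**2. S = u*v + 3/2*v**4 + 3*v**3 + 11/6*v**2 - 2/3*v.
  leading term u*v: subtract (-3/2)·k_4 from u*v + 3/2*v**4 + 3*v**3 + 11/6*v**2 - 2/3*v → 3/2*v**4 + 9/2*v**3 + 29/6*v**2 + 7/6*v
  leading term v**4: no divisor's leading term divides it; move 3/2*v**4 to the remainder.
  leading term v**3: no divisor's leading term divides it; move 9/2*v**3 to the remainder.
  leading term v**2: no divisor's leading term divides it; move 29/6*v**2 to the remainder.
  leading term v: no divisor's leading term divides it; move 7/6*v to the remainder.
  remainder 3/2*v**4 + 9/2*v**3 + 29/6*v**2 + 7/6*v ≠ 0; add k_5 = 3/2*v**4 + 9/2*v**3 + 29/6*v**2 + 7/6*v to the basis.

The other S-polynomials (S(h_2,k_3), S(h_2,k_4), S(k_3,k_4), S(h_1,k_5), S(h_2,k_5), S(k_3,k_5), S(k_4,k_5)) all reduce to 0 modulo the current basis, so we have a Gröbner basis.
Inter-reduce: drop elements whose leading term is divisible by another's, tail-reduce, and make monic.
Reduced Gröbner basis: {u**3 - 1/3*u**2 - 2/3, u*v - 3/2*v**3 - 3*v**2 - 11/6*v, v**4 + 3*v**3 + 29/9*v**2 + 7/9*v}.

The two bases agree; hence the ideals are identical.
The choice of monomial ordering does not affect the verdict — as long as both bases are computed under the same ordering, their equality decides ideal equality.

Yes, the ideals are equal.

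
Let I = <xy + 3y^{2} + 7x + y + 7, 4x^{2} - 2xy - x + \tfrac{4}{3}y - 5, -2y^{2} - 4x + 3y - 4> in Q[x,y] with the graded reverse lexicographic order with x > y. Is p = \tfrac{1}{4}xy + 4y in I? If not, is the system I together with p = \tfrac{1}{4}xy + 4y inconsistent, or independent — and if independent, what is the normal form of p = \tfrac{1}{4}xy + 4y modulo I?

\tfrac{1}{4}xy + 4y lies in I (it reduces to 0).

First compute the reduced Gröbner basis of I by Buchberger's algorithm.
f_1 = xy + 3y^{2} + 7x + y + 7, LT = xy.
f_2 = 4x^{2} - 2xy - x + \tfrac{4}{3}y - 5, LT = x^{2}.
f_3 = -2y^{2} - 4x + 3y - 4, LT = y^{2}.

S(f_1,f_2): lcm = x^{2}y. S = \tfrac{7}{2}xy^{2} + 7x^{2} + \tfrac{5}{4}xy - \tfrac{1}{3}y^{2} + 7x + \tfrac{5}{4}y.
  leading term xy^{2}: subtract (\tfrac{7}{2}y)·f_1 from \tfrac{7}{2}xy^{2} + 7x^{2} + \tfrac{5}{4}xy - \tfrac{1}{3}y^{2} + 7x + \tfrac{5}{4}y → -\tfrac{21}{2}y^{3} + 7x^{2} - \tfrac{93}{4}xy - \tfrac{23}{6}y^{2} + 7x - \tfrac{93}{4}y
  leading term y^{3}: subtract (\tfrac{21}{4}y)·f_3 from -\tfrac{21}{2}y^{3} + 7x^{2} - \tfrac{93}{4}xy - \tfrac{23}{6}y^{2} + 7x - \tfrac{93}{4}y → 7x^{2} - \tfrac{9}{4}xy - \tfrac{235}{12}y^{2} + 7x - \tfrac{9}{4}y
  leading term x^{2}: subtract (\tfrac{7}{4})·f_2 from 7x^{2} - \tfrac{9}{4}xy - \tfrac{235}{12}y^{2} + 7x - \tfrac{9}{4}y → \tfrac{5}{4}xy - \tfrac{235}{12}y^{2} + \tfrac{35}{4}x - \tfrac{55}{12}y + \tfrac{35}{4}
  leading term xy: subtract (\tfrac{5}{4})·f_1 from \tfrac{5}{4}xy - \tfrac{235}{12}y^{2} + \tfrac{35}{4}x - \tfrac{55}{12}y + \tfrac{35}{4} → -\tfrac{70}{3}y^{2} - \tfrac{35}{6}y
  leading term y^{2}: subtract (\tfrac{35}{3})·f_3 from -\tfrac{70}{3}y^{2} - \tfrac{35}{6}y → \tfrac{140}{3}x - \tfrac{245}{6}y + \tfrac{140}{3}
  leading term x: no divisor's leading term divides it; move \tfrac{140}{3}x to the remainder.
  leading term y: no divisor's leading term divides it; move -\tfrac{245}{6}y to the remainder.
  leading term 1: no divisor's leading term divides it; move \tfrac{140}{3} to the remainder.
  remainder \tfrac{140}{3}x - \tfrac{245}{6}y + \tfrac{140}{3} ≠ 0; add h_4 = \tfrac{140}{3}x - \tfrac{245}{6}y + \tfrac{140}{3} to the basis.

S(f_1,f_3): lcm = xy^{2}. S = 3y^{3} - 2x^{2} + \tfrac{17}{2}xy + y^{2} - 2x + 7y.
  leading term y^{3}: subtract (-\tfrac{3}{2}y)·f_3 from 3y^{3} - 2x^{2} + \tfrac{17}{2}xy + y^{2} - 2x + 7y → -2x^{2} + \tfrac{5}{2}xy + \tfrac{11}{2}y^{2} - 2x + y
  leading term x^{2}: subtract (-\tfrac{1}{2})·f_2 from -2x^{2} + \tfrac{5}{2}xy + \tfrac{11}{2}y^{2} - 2x + y → \tfrac{3}{2}xy + \tfrac{11}{2}y^{2} - \tfrac{5}{2}x + \tfrac{5}{3}y - \tfrac{5}{2}
  leading term xy: subtract (\tfrac{3}{2})·f_1 from \tfrac{3}{2}xy + \tfrac{11}{2}y^{2} - \tfrac{5}{2}x + \tfrac{5}{3}y - \tfrac{5}{2} → y^{2} - 13x + \tfrac{1}{6}y - 13
  leading term y^{2}: subtract (-\tfrac{1}{2})·f_3 from y^{2} - 13x + \tfrac{1}{6}y - 13 → -15x + \tfrac{5}{3}y - 15
  leading term x: subtract (-\tfrac{9}{28})·h_4 from -15x + \tfrac{5}{3}y - 15 → -\tfrac{275}{24}y
  leading term y: no divisor's leading term divides it; move -\tfrac{275}{24}y to the remainder.
  remainder -\tfrac{275}{24}y ≠ 0; add h_5 = -\tfrac{275}{24}y to the basis.

The other S-polynomials (S(f_2,f_3), S(f_1,h_4), S(f_2,h_4), S(f_3,h_4), S(f_1,h_5), S(f_2,h_5), S(f_3,h_5), S(h_4,h_5)) all reduce to 0 modulo the current basis, so we have a Gröbner basis.
Inter-reduce: drop elements whose leading term is divisible by another's, tail-reduce, and make monic.
Reduced Gröbner basis: {x + 1, y}.
Label its elements g_1 = x + 1, g_2 = y.

Reduce p = \tfrac{1}{4}xy + 4y modulo G:
  leading term xy: subtract (\tfrac{1}{4}y)·g_1 from \tfrac{1}{4}xy + 4y → \tfrac{15}{4}y
  leading term y: subtract (\tfrac{15}{4})·g_2 from \tfrac{15}{4}y → 0
  normal form = 0.
Since the normal form is 0, p ∈ I.

Ideal membership is decidable via reduction modulo a Gröbner basis.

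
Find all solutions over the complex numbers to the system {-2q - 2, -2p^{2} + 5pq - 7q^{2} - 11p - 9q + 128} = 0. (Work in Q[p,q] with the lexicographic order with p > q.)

{(-13, -1), (5, -1)}

Compute a lex Gröbner basis by Buchberger's algorithm.
f_1 = -2q - 2, LT = q.
f_2 = -2p^{2} + 5pq - 11p - 7q^{2} - 9q + 128, LT = p^{2}.

The S-polynomials (S(f_1,f_2)) all reduce to 0 modulo the current basis, so we have a Gröbner basis.
Inter-reduce: drop elements whose leading term is divisible by another's, tail-reduce, and make monic.
Reduced Gröbner basis: {p^{2} + 8p - 65, q + 1}.

From the last basis element, q + 1 = 0, so q takes values in {-1}. Each choice, substituted upward through the basis, yields the corresponding point(s) of the solution set.
  q = -1: the earlier basis element becomes p^{2} + 8p - 65 = 0, giving p = -13, 5 — points (-13, -1), (5, -1).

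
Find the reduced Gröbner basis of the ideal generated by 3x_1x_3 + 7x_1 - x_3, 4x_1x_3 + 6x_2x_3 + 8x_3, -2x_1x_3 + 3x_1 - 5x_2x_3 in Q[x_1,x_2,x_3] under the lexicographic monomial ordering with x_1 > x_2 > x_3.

G = {x_1 - 64x_3, x_2x_3 - 98x_3, x_3^2 + 149/64x_3}

f_1 = 3x_1x_3 + 7x_1 - x_3, LT = x_1x_3.
f_2 = 4x_1x_3 + 6x_2x_3 + 8x_3, LT = x_1x_3.
f_3 = -2x_1x_3 + 3x_1 - 5x_2x_3, LT = x_1x_3.

S(f_1,f_2): lcm = x_1x_3. S = 7/3x_1 - 3/2x_2x_3 - 7/3x_3.
  reduce S modulo (f_1, f_2, f_3):
  remainder 7/3x_1 - 3/2x_2x_3 - 7/3x_3 ≠ 0; add g_4 = 7/3x_1 - 3/2x_2x_3 - 7/3x_3 to the basis.

S(f_1,f_3): lcm = x_1x_3. S = 23/6x_1 - 5/2x_2x_3 - 1/3x_3.
  reduce S modulo (f_1, f_2, f_3, g_4):
  remainder -1/28x_2x_3 + 7/2x_3 ≠ 0; add g_5 = -1/28x_2x_3 + 7/2x_3 to the basis.

S(f_1,g_4): lcm = x_1x_3. S = 7/3x_1 + 9/14x_2x_3^2 + x_3^2 - 1/3x_3.
  reduce S modulo (f_1, f_2, f_3, g_4, g_5):
  remainder 64x_3^2 + 149x_3 ≠ 0; add g_6 = 64x_3^2 + 149x_3 to the basis.

The other S-polynomials (S(f_2,f_3), S(f_2,g_4), S(f_3,g_4), S(f_1,g_5), S(f_2,g_5), S(f_3,g_5), S(g_4,g_5), S(f_1,g_6), S(f_2,g_6), S(f_3,g_6), S(g_4,g_6), S(g_5,g_6)) all reduce to 0 modulo the current basis, so we have a Gröbner basis.
Inter-reduce: drop elements whose leading term is divisible by another's, tail-reduce, and make monic.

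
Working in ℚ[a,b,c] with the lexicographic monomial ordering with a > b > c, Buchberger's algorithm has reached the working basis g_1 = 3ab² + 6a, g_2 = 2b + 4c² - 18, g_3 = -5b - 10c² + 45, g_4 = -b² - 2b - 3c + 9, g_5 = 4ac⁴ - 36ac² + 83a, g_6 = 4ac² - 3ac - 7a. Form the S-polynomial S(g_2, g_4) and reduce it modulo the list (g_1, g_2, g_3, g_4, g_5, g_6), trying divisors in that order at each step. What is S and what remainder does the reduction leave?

lcm(LM(g_2), LM(g_4)) = b².
S = (lcm/LT(g_2))·g_2 − (lcm/LT(g_4))·g_4 = 2bc² - 11b - 3c + 9.
Reduce S modulo (g_1, g_2, g_3, g_4, g_5, g_6) in that order:
  leading term bc²: subtract (c²)·g_2 from 2bc² - 11b - 3c + 9 → -11b - 4c⁴ + 18c² - 3c + 9
  leading term b: subtract (-11/2)·g_2 from -11b - 4c⁴ + 18c² - 3c + 9 → -4c⁴ + 40c² - 3c - 90
  leading term c⁴: no divisor's leading term divides it; move -4c⁴ to the remainder.
  leading term c²: no divisor's leading term divides it; move 40c² to the remainder.
  leading term c: no divisor's leading term divides it; move -3c to the remainder.
  leading term 1: no divisor's leading term divides it; move -90 to the remainder.
The remainder -4c⁴ + 40c² - 3c - 90 is nonzero, so it would be added as the next basis element.

S(g_2, g_4) = 2bc² - 11b - 3c + 9; remainder on division = -4c⁴ + 40c² - 3c - 90.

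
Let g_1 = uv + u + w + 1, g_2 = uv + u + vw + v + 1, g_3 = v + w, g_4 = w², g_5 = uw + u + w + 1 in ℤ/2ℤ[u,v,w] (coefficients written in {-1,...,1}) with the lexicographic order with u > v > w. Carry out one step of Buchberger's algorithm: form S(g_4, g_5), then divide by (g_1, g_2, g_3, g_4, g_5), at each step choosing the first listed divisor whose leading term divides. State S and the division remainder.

lcm(LM(g_4), LM(g_5)) = uw².
S = (lcm/LT(g_4))·g_4 − (lcm/LT(g_5))·g_5 = uw + w² + w.
Reduce S modulo (g_1, g_2, g_3, g_4, g_5) in that order:
  leading term uw: subtract (1)·g_5 from uw + w² + w → u + w² + 1
  leading term u: no divisor's leading term divides it; move u to the remainder.
  leading term w²: subtract (1)·g_4 from w² + 1 → 1
  leading term 1: no divisor's leading term divides it; move 1 to the remainder.
The remainder u + 1 is nonzero, so it would be added as the next basis element.

S(g_4, g_5) = uw + w² + w; remainder on division = u + 1.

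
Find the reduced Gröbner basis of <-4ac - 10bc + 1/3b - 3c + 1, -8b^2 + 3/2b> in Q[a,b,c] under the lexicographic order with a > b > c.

f_1 = -4ac - 10bc + 1/3b - 3c + 1, LT = ac.
f_2 = -8b^2 + 3/2b, LT = b^2.

S(f_1,f_2): leading monomials are coprime, so the S-polynomial reduces to 0 (Buchberger's first criterion).
Every S-polynomial of the final basis reduces to 0, so we have a Gröbner basis.

G = {ac + 5/2bc - 1/12b + 3/4c - 1/4, b^2 - 3/16b}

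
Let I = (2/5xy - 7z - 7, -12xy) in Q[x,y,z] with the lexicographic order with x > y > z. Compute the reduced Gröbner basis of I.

f_1 = 2/5xy - 7z - 7, LT = xy.
f_2 = -12xy, LT = xy.

S(f_1,f_2): lcm = xy. S = -35/2z - 35/2.
  reduce S modulo (f_1, f_2):
  remainder -35/2z - 35/2 ≠ 0; add g_3 = -35/2z - 35/2 to the basis.

The other S-polynomials (S(f_1,g_3), S(f_2,g_3)) all reduce to 0 modulo the current basis, so we have a Gröbner basis.
Inter-reduce: drop elements whose leading term is divisible by another's, tail-reduce, and make monic.

G = {xy, z + 1}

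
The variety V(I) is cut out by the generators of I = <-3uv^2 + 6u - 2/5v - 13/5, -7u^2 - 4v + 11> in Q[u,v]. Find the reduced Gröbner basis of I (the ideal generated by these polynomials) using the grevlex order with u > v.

f_1 = -3uv^2 + 6u - 2/5v - 13/5, LT = uv^2.
f_2 = -7u^2 - 4v + 11, LT = u^2.

S(f_1,f_2): lcm = u^2v^2. S = -4/7v^3 - 2u^2 + 2/15uv + 11/7v^2 + 13/15u.
  leading term v^3: no divisor's leading term divides it; move -4/7v^3 to the remainder.
  leading term u^2: subtract (2/7)·f_2 from -2u^2 + 2/15uv + 11/7v^2 + 13/15u → 2/15uv + 11/7v^2 + 13/15u + 8/7v - 22/7
  leading term uv: no divisor's leading term divides it; move 2/15uv to the remainder.
  leading term v^2: no divisor's leading term divides it; move 11/7v^2 to the remainder.
  leading term u: no divisor's leading term divides it; move 13/15u to the remainder.
  leading term v: no divisor's leading term divides it; move 8/7v to the remainder.
  leading term 1: no divisor's leading term divides it; move -22/7 to the remainder.
  remainder -4/7v^3 + 2/15uv + 11/7v^2 + 13/15u + 8/7v - 22/7 ≠ 0; add g_3 = -4/7v^3 + 2/15uv + 11/7v^2 + 13/15u + 8/7v - 22/7 to the basis.

The other S-polynomials (S(f_1,g_3), S(f_2,g_3)) all reduce to 0 modulo the current basis, so we have a Gröbner basis.

G = {uv^2 - 2u + 2/15v + 13/15, v^3 - 7/30uv - 11/4v^2 - 91/60u - 2v + 11/2, u^2 + 4/7v - 11/7}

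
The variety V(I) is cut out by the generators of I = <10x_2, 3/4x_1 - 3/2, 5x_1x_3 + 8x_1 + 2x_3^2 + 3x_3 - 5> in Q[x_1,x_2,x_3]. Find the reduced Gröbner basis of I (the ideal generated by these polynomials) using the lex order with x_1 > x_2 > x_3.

G = {x_1 - 2, x_2, x_3^2 + 13/2x_3 + 11/2}

f_1 = 10x_2, LT = x_2.
f_2 = 3/4x_1 - 3/2, LT = x_1.
f_3 = 5x_1x_3 + 8x_1 + 2x_3^2 + 3x_3 - 5, LT = x_1x_3.

S(f_1,f_2): leading monomials are coprime, so the S-polynomial reduces to 0 (Buchberger's first criterion).
S(f_1,f_3): leading monomials are coprime, so the S-polynomial reduces to 0 (Buchberger's first criterion).
S(f_2,f_3): lcm = x_1x_3. S = -8/5x_1 - 2/5x_3^2 - 13/5x_3 + 1.
  leading term x_1: subtract (-32/15)·f_2 from -8/5x_1 - 2/5x_3^2 - 13/5x_3 + 1 → -2/5x_3^2 - 13/5x_3 - 11/5
  leading term x_3^2: no divisor's leading term divides it; move -2/5x_3^2 to the remainder.
  leading term x_3: no divisor's leading term divides it; move -13/5x_3 to the remainder.
  leading term 1: no divisor's leading term divides it; move -11/5 to the remainder.
  remainder -2/5x_3^2 - 13/5x_3 - 11/5 ≠ 0; add g_4 = -2/5x_3^2 - 13/5x_3 - 11/5 to the basis.

S(f_1,g_4): leading monomials are coprime, so the S-polynomial reduces to 0 (Buchberger's first criterion).
S(f_2,g_4): leading monomials are coprime, so the S-polynomial reduces to 0 (Buchberger's first criterion).
S(f_3,g_4): lcm = x_1x_3^2. S = -49/10x_1x_3 - 11/2x_1 + 2/5x_3^3 + 3/5x_3^2 - x_3.
  leading term x_1x_3: subtract (-98/15x_3)·f_2 from -49/10x_1x_3 - 11/2x_1 + 2/5x_3^3 + 3/5x_3^2 - x_3 → -11/2x_1 + 2/5x_3^3 + 3/5x_3^2 - 54/5x_3
  leading term x_1: subtract (-22/3)·f_2 from -11/2x_1 + 2/5x_3^3 + 3/5x_3^2 - 54/5x_3 → 2/5x_3^3 + 3/5x_3^2 - 54/5x_3 - 11
  leading term x_3^3: subtract (-x_3)·g_4 from 2/5x_3^3 + 3/5x_3^2 - 54/5x_3 - 11 → -2x_3^2 - 13x_3 - 11
  leading term x_3^2: subtract (5)·g_4 from -2x_3^2 - 13x_3 - 11 → 0
  remainder 0.

Every S-polynomial of the final basis reduces to 0, so we have a Gröbner basis.
Inter-reduce: drop elements whose leading term is divisible by another's, tail-reduce, and make monic.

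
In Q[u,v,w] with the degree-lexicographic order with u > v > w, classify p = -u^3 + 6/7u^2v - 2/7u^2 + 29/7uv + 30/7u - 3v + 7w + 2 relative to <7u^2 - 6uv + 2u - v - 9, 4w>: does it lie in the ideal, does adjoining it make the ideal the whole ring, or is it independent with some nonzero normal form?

-u^3 + 6/7u^2v - 2/7u^2 + 29/7uv + 30/7u - 3v + 7w + 2 is independent of I; its normal form modulo I is 4uv + 3u - 3v + 2.

First compute the reduced Gröbner basis of I by Buchberger's algorithm.
f_1 = 7u^2 - 6uv + 2u - v - 9, LT = u^2.
f_2 = 4w, LT = w.

S(f_1,f_2): leading monomials are coprime, so the S-polynomial reduces to 0 (Buchberger's first criterion).
Every S-polynomial of the final basis reduces to 0, so we have a Gröbner basis.
Inter-reduce: drop elements whose leading term is divisible by another's, tail-reduce, and make monic.
Reduced Gröbner basis: {u^2 - 6/7uv + 2/7u - 1/7v - 9/7, w}.
Label its elements g_1 = u^2 - 6/7uv + 2/7u - 1/7v - 9/7, g_2 = w.

Reduce p = -u^3 + 6/7u^2v - 2/7u^2 + 29/7uv + 30/7u - 3v + 7w + 2 modulo G:
  leading term u^3: subtract (-u)·g_1 from -u^3 + 6/7u^2v - 2/7u^2 + 29/7uv + 30/7u - 3v + 7w + 2 → 4uv + 3u - 3v + 7w + 2
  leading term uv: no divisor's leading term divides it; move 4uv to the remainder.
  leading term u: no divisor's leading term divides it; move 3u to the remainder.
  leading term v: no divisor's leading term divides it; move -3v to the remainder.
  leading term w: subtract (7)·g_2 from 7w + 2 → 2
  leading term 1: no divisor's leading term divides it; move 2 to the remainder.
  normal form = 4uv + 3u - 3v + 2.
The normal form is nonzero, so p ∉ I. Since p minus its normal form lies in I, I + (p) = I + (r) where r = 4uv + 3u - 3v + 2; decide whether this ideal is the whole ring.
Run Buchberger on G together with r (pairs among the g_i already reduce to 0 since G is a Gröbner basis):
g_1 = u^2 - 6/7uv + 2/7u - 1/7v - 9/7, LT = u^2.
g_2 = w, LT = w.
r = 4uv + 3u - 3v + 2, LT = uv.

S(g_1,g_2): leading monomials are coprime, so the S-polynomial reduces to 0 (Buchberger's first criterion).
S(g_1,r): lcm = u^2v. S = -6/7uv^2 - 3/4u^2 + 29/28uv - 1/7v^2 - 1/2u - 9/7v.
  leading term uv^2: subtract (-3/14v)·r from -6/7uv^2 - 3/4u^2 + 29/28uv - 1/7v^2 - 1/2u - 9/7v → -3/4u^2 + 47/28uv - 11/14v^2 - 1/2u - 6/7v
  leading term u^2: subtract (-3/4)·g_1 from -3/4u^2 + 47/28uv - 11/14v^2 - 1/2u - 6/7v → 29/28uv - 11/14v^2 - 2/7u - 27/28v - 27/28
  leading term uv: subtract (29/112)·r from 29/28uv - 11/14v^2 - 2/7u - 27/28v - 27/28 → -11/14v^2 - 17/16u - 3/16v - 83/56
  leading term v^2: no divisor's leading term divides it; move -11/14v^2 to the remainder.
  leading term u: no divisor's leading term divides it; move -17/16u to the remainder.
  leading term v: no divisor's leading term divides it; move -3/16v to the remainder.
  leading term 1: no divisor's leading term divides it; move -83/56 to the remainder.
  remainder -11/14v^2 - 17/16u - 3/16v - 83/56 ≠ 0; add m_4 = -11/14v^2 - 17/16u - 3/16v - 83/56 to the basis.

S(g_2,r): leading monomials are coprime, so the S-polynomial reduces to 0 (Buchberger's first criterion).
S(g_1,m_4): leading monomials are coprime, so the S-polynomial reduces to 0 (Buchberger's first criterion).
S(g_2,m_4): leading monomials are coprime, so the S-polynomial reduces to 0 (Buchberger's first criterion).
S(r,m_4): lcm = uv^2. S = -119/88u^2 + 45/88uv - 3/4v^2 - 83/44u + 1/2v.
  leading term u^2: subtract (-119/88)·g_1 from -119/88u^2 + 45/88uv - 3/4v^2 - 83/44u + 1/2v → -57/88uv - 3/4v^2 - 3/2u + 27/88v - 153/88
  leading term uv: subtract (-57/352)·r from -57/88uv - 3/4v^2 - 3/2u + 27/88v - 153/88 → -3/4v^2 - 357/352u - 63/352v - 249/176
  leading term v^2: subtract (21/22)·m_4 from -3/4v^2 - 357/352u - 63/352v - 249/176 → 0
  remainder 0.

Every S-polynomial of the final basis reduces to 0, so we have a Gröbner basis.
Inter-reduce: drop elements whose leading term is divisible by another's, tail-reduce, and make monic.
Reduced Gröbner basis: {u^2 + 13/14u - 11/14v - 6/7, uv + 3/4u - 3/4v + 1/2, v^2 + 119/88u + 21/88v + 83/44, w}.
The reduced Gröbner basis of I + (p) is {u^2 + 13/14u - 11/14v - 6/7, uv + 3/4u - 3/4v + 1/2, v^2 + 119/88u + 21/88v + 83/44, w} ≠ {1}, a proper ideal, so the enlarged system stays consistent: p is independent of I, with normal form 4uv + 3u - 3v + 2.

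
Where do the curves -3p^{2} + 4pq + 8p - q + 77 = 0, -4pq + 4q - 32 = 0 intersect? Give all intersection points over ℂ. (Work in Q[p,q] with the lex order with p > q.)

{(-3, 2), (10/3 - sqrt(31)/3, -28/3 - 4*sqrt(31)/3), (sqrt(31)/3 + 10/3, -28/3 + 4*sqrt(31)/3)}

Compute a lex Gröbner basis by Buchberger's algorithm.
f_1 = -3p^{2} + 4pq + 8p - q + 77, LT = p^{2}.
f_2 = -4pq + 4q - 32, LT = pq.

S(f_1,f_2): lcm = p^{2}q. S = -\tfrac{4}{3}pq^{2} - \tfrac{5}{3}pq - 8p + \tfrac{1}{3}q^{2} - \tfrac{77}{3}q.
  leading term pq^{2}: subtract (\tfrac{1}{3}q)·f_2 from -\tfrac{4}{3}pq^{2} - \tfrac{5}{3}pq - 8p + \tfrac{1}{3}q^{2} - \tfrac{77}{3}q → -\tfrac{5}{3}pq - 8p - q^{2} - 15q
  leading term pq: subtract (\tfrac{5}{12})·f_2 from -\tfrac{5}{3}pq - 8p - q^{2} - 15q → -8p - q^{2} - \tfrac{50}{3}q + \tfrac{40}{3}
  leading term p: no divisor's leading term divides it; move -8p to the remainder.
  leading term q^{2}: no divisor's leading term divides it; move -q^{2} to the remainder.
  leading term q: no divisor's leading term divides it; move -\tfrac{50}{3}q to the remainder.
  leading term 1: no divisor's leading term divides it; move \tfrac{40}{3} to the remainder.
  remainder -8p - q^{2} - \tfrac{50}{3}q + \tfrac{40}{3} ≠ 0; add h_3 = -8p - q^{2} - \tfrac{50}{3}q + \tfrac{40}{3} to the basis.

S(f_2,h_3): lcm = pq. S = -\tfrac{1}{8}q^{3} - \tfrac{25}{12}q^{2} + \tfrac{2}{3}q + 8.
  leading term q^{3}: no divisor's leading term divides it; move -\tfrac{1}{8}q^{3} to the remainder.
  leading term q^{2}: no divisor's leading term divides it; move -\tfrac{25}{12}q^{2} to the remainder.
  leading term q: no divisor's leading term divides it; move \tfrac{2}{3}q to the remainder.
  leading term 1: no divisor's leading term divides it; move 8 to the remainder.
  remainder -\tfrac{1}{8}q^{3} - \tfrac{25}{12}q^{2} + \tfrac{2}{3}q + 8 ≠ 0; add h_4 = -\tfrac{1}{8}q^{3} - \tfrac{25}{12}q^{2} + \tfrac{2}{3}q + 8 to the basis.

The other S-polynomials (S(f_1,h_3), S(f_1,h_4), S(f_2,h_4), S(h_3,h_4)) all reduce to 0 modulo the current basis, so we have a Gröbner basis.
Inter-reduce: drop elements whose leading term is divisible by another's, tail-reduce, and make monic.
Reduced Gröbner basis: {p + \tfrac{1}{8}q^{2} + \tfrac{25}{12}q - \tfrac{5}{3}, q^{3} + \tfrac{50}{3}q^{2} - \tfrac{16}{3}q - 64}.

Since the basis is lex-ordered, q^{3} + \tfrac{50}{3}q^{2} - \tfrac{16}{3}q - 64 is univariate in q. Its roots are {2, -28/3 - 4*sqrt(31)/3, -28/3 + 4*sqrt(31)/3}. Back-substituting each root into the other basis elements fixes the other coordinates.
  q = 2: the earlier basis element becomes p + 3 = 0, giving p = -3 — point (-3, 2).
  q = -28/3 - 4*sqrt(31)/3: the earlier basis element becomes p - 10/3 + sqrt(31)/3 = 0, giving p = 10/3 - sqrt(31)/3 — point (10/3 - sqrt(31)/3, -28/3 - 4*sqrt(31)/3).
  q = -28/3 + 4*sqrt(31)/3: the earlier basis element becomes p - 10/3 - sqrt(31)/3 = 0, giving p = sqrt(31)/3 + 10/3 — point (sqrt(31)/3 + 10/3, -28/3 + 4*sqrt(31)/3).
Substituting each solution back into the original system confirms all equations vanish.
A lex Gröbner basis triangularizes the system, enabling back-substitution.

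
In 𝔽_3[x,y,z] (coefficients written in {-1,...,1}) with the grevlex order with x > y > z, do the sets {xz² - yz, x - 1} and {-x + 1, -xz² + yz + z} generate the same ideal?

Equality of ideals is decidable: compute both reduced Gröbner bases (unique for the ordering) and check whether they agree.
Buchberger on the first generating set:
f_1 = xz² - yz, LT = xz².
f_2 = x - 1, LT = x.

S(f_1,f_2): lcm = xz². S = -yz + z².
  leading term yz: no divisor's leading term divides it; move -yz to the remainder.
  leading term z²: no divisor's leading term divides it; move z² to the remainder.
  remainder -yz + z² ≠ 0; add g_3 = -yz + z² to the basis.

S(f_1,g_3): lcm = xyz². S = xz³ - y²z.
  leading term xz³: subtract (z)·f_1 from xz³ - y²z → -y²z + yz²
  leading term y²z: subtract (y)·g_3 from -y²z + yz² → 0
  remainder 0.

S(f_2,g_3): leading monomials are coprime, so the S-polynomial reduces to 0 (Buchberger's first criterion).
Every S-polynomial of the final basis reduces to 0, so we have a Gröbner basis.
Inter-reduce: drop elements whose leading term is divisible by another's, tail-reduce, and make monic.
Reduced Gröbner basis: {yz - z², x - 1}.

Buchberger on the second generating set:
h_1 = -x + 1, LT = x.
h_2 = -xz² + yz + z, LT = xz².

S(h_1,h_2): lcm = xz². S = yz - z² + z.
  leading term yz: no divisor's leading term divides it; move yz to the remainder.
  leading term z²: no divisor's leading term divides it; move -z² to the remainder.
  leading term z: no divisor's leading term divides it; move z to the remainder.
  remainder yz - z² + z ≠ 0; add k_3 = yz - z² + z to the basis.

S(h_1,k_3): leading monomials are coprime, so the S-polynomial reduces to 0 (Buchberger's first criterion).
S(h_2,k_3): lcm = xyz². S = xz³ - y²z - xz² - yz.
  leading term xz³: subtract (-z³)·h_1 from xz³ - y²z - xz² - yz → -y²z - xz² + z³ - yz
  leading term y²z: subtract (-y)·k_3 from -y²z - xz² + z³ - yz → -xz² - yz² + z³
  leading term xz²: subtract (z²)·h_1 from -xz² - yz² + z³ → -yz² + z³ - z²
  leading term yz²: subtract (-z)·k_3 from -yz² + z³ - z² → 0
  remainder 0.

Every S-polynomial of the final basis reduces to 0, so we have a Gröbner basis.
Inter-reduce: drop elements whose leading term is divisible by another's, tail-reduce, and make monic.
Reduced Gröbner basis: {yz - z² + z, x - 1}.

The bases are distinct; the ideals are different.

No, the ideals differ.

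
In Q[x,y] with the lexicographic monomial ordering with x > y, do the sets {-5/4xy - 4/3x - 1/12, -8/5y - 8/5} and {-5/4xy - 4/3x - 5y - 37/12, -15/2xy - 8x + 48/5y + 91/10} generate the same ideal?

No, the ideals differ.

For a fixed monomial order, each ideal has a unique reduced Gröbner basis; comparing bases decides equality.
Buchberger on the first generating set:
f_1 = -5/4xy - 4/3x - 1/12, LT = xy.
f_2 = -8/5y - 8/5, LT = y.

S(f_1,f_2): lcm = xy. S = 1/15x + 1/15.
  leading term x: no divisor's leading term divides it; move 1/15x to the remainder.
  leading term 1: no divisor's leading term divides it; move 1/15 to the remainder.
  remainder 1/15x + 1/15 ≠ 0; add g_3 = 1/15x + 1/15 to the basis.

S(f_1,g_3): lcm = xy. S = 16/15x - y + 1/15.
  leading term x: subtract (16)·g_3 from 16/15x - y + 1/15 → -y - 1
  leading term y: subtract (5/8)·f_2 from -y - 1 → 0
  remainder 0.

S(f_2,g_3): leading monomials are coprime, so the S-polynomial reduces to 0 (Buchberger's first criterion).
Every S-polynomial of the final basis reduces to 0, so we have a Gröbner basis.
Inter-reduce: drop elements whose leading term is divisible by another's, tail-reduce, and make monic.
Reduced Gröbner basis: {x + 1, y + 1}.

Buchberger on the second generating set:
h_1 = -5/4xy - 4/3x - 5y - 37/12, LT = xy.
h_2 = -15/2xy - 8x + 48/5y + 91/10, LT = xy.

S(h_1,h_2): lcm = xy. S = 132/25y + 92/25.
  leading term y: no divisor's leading term divides it; move 132/25y to the remainder.
  leading term 1: no divisor's leading term divides it; move 92/25 to the remainder.
  remainder 132/25y + 92/25 ≠ 0; add k_3 = 132/25y + 92/25 to the basis.

S(h_1,k_3): lcm = xy. S = 61/165x + 4y + 37/15.
  leading term x: no divisor's leading term divides it; move 61/165x to the remainder.
  leading term y: subtract (25/33)·k_3 from 4y + 37/15 → -53/165
  leading term 1: no divisor's leading term divides it; move -53/165 to the remainder.
  remainder 61/165x - 53/165 ≠ 0; add k_4 = 61/165x - 53/165 to the basis.

S(h_2,k_3): lcm = xy. S = 61/165x - 32/25y - 91/75.
  leading term x: subtract (1)·k_4 from 61/165x - 32/25y - 91/75 → -32/25y - 736/825
  leading term y: subtract (-8/33)·k_3 from -32/25y - 736/825 → 0
  remainder 0.

S(h_1,k_4): lcm = xy. S = 16/15x + 297/61y + 37/15.
  leading term x: subtract (176/61)·k_4 from 16/15x + 297/61y + 37/15 → 297/61y + 207/61
  leading term y: subtract (225/244)·k_3 from 297/61y + 207/61 → 0
  remainder 0.

S(h_2,k_4): lcm = xy. S = 16/15x - 627/1525y - 91/75.
  leading term x: subtract (176/61)·k_4 from 16/15x - 627/1525y - 91/75 → -627/1525y - 437/1525
  leading term y: subtract (-19/244)·k_3 from -627/1525y - 437/1525 → 0
  remainder 0.

S(k_3,k_4): leading monomials are coprime, so the S-polynomial reduces to 0 (Buchberger's first criterion).
Every S-polynomial of the final basis reduces to 0, so we have a Gröbner basis.
Inter-reduce: drop elements whose leading term is divisible by another's, tail-reduce, and make monic.
Reduced Gröbner basis: {x - 53/61, y + 23/33}.

Since the reduced bases disagree, the two ideals are not the same.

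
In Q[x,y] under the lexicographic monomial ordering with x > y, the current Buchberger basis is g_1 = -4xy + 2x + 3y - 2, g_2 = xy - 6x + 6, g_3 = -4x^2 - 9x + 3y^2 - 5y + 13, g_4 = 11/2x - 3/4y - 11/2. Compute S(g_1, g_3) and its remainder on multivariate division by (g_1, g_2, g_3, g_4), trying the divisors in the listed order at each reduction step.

S(g_1, g_3) = -1/2x^2 - 3xy + 1/2x + 3/4y^3 - 5/4y^2 + 13/4y; remainder on division = 3/4y^3 - 13/8y^2 + 289/176y.

lcm(LM(g_1), LM(g_3)) = x^2y.
S = (lcm/LT(g_1))·g_1 − (lcm/LT(g_3))·g_3 = -1/2x^2 - 3xy + 1/2x + 3/4y^3 - 5/4y^2 + 13/4y.
Reduce S modulo (g_1, g_2, g_3, g_4) in that order:
  leading term x^2: subtract (1/8)·g_3 from -1/2x^2 - 3xy + 1/2x + 3/4y^3 - 5/4y^2 + 13/4y → -3xy + 13/8x + 3/4y^3 - 13/8y^2 + 31/8y - 13/8
  leading term xy: subtract (3/4)·g_1 from -3xy + 13/8x + 3/4y^3 - 13/8y^2 + 31/8y - 13/8 → 1/8x + 3/4y^3 - 13/8y^2 + 13/8y - 1/8
  leading term x: subtract (1/44)·g_4 from 1/8x + 3/4y^3 - 13/8y^2 + 13/8y - 1/8 → 3/4y^3 - 13/8y^2 + 289/176y
  leading term y^3: no divisor's leading term divides it; move 3/4y^3 to the remainder.
  leading term y^2: no divisor's leading term divides it; move -13/8y^2 to the remainder.
  leading term y: no divisor's leading term divides it; move 289/176y to the remainder.
The remainder 3/4y^3 - 13/8y^2 + 289/176y is nonzero, so it would be added as the next basis element.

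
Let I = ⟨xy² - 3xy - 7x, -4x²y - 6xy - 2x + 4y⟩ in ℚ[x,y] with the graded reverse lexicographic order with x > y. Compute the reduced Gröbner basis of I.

G = {xy² - 3xy - 7x, y³ - 3y² - 7y, x² + 1/14xy - 1/7y² + 9/7x + 3/7y}

Buchberger's algorithm terminates because the ascending chain of leading-term ideals stabilizes.

f_1 = xy² - 3xy - 7x, LT = xy².
f_2 = -4x²y - 6xy - 2x + 4y, LT = x²y.

S(f_1,f_2): lcm = x²y². S = -3x²y - 3/2xy² - 7x² - ½xy + y².
  leading term x²y: subtract (¾)·f_2 from -3x²y - 3/2xy² - 7x² - ½xy + y² → -3/2xy² - 7x² + 4xy + y² + 3/2x - 3y
  leading term xy²: subtract (-3/2)·f_1 from -3/2xy² - 7x² + 4xy + y² + 3/2x - 3y → -7x² - ½xy + y² - 9x - 3y
  leading term x²: no divisor's leading term divides it; move -7x² to the remainder.
  leading term xy: no divisor's leading term divides it; move -½xy to the remainder.
  leading term y²: no divisor's leading term divides it; move y² to the remainder.
  leading term x: no divisor's leading term divides it; move -9x to the remainder.
  leading term y: no divisor's leading term divides it; move -3y to the remainder.
  remainder -7x² - ½xy + y² - 9x - 3y ≠ 0; add g_3 = -7x² - ½xy + y² - 9x - 3y to the basis.

S(f_1,g_3): lcm = x²y². S = -1/14xy³ + 1/7y⁴ - 3x²y - 9/7xy² - 3/7y³ - 7x².
  leading term xy³: subtract (-1/14y)·f_1 from -1/14xy³ + 1/7y⁴ - 3x²y - 9/7xy² - 3/7y³ - 7x² → 1/7y⁴ - 3x²y - 3/2xy² - 3/7y³ - 7x² - ½xy
  leading term y⁴: no divisor's leading term divides it; move 1/7y⁴ to the remainder.
  leading term x²y: subtract (¾)·f_2 from -3x²y - 3/2xy² - 3/7y³ - 7x² - ½xy → -3/2xy² - 3/7y³ - 7x² + 4xy + 3/2x - 3y
  leading term xy²: subtract (-3/2)·f_1 from -3/2xy² - 3/7y³ - 7x² + 4xy + 3/2x - 3y → -3/7y³ - 7x² - ½xy - 9x - 3y
  leading term y³: no divisor's leading term divides it; move -3/7y³ to the remainder.
  leading term x²: subtract (1)·g_3 from -7x² - ½xy - 9x - 3y → -y²
  leading term y²: no divisor's leading term divides it; move -y² to the remainder.
  remainder 1/7y⁴ - 3/7y³ - y² ≠ 0; add g_4 = 1/7y⁴ - 3/7y³ - y² to the basis.

S(f_2,g_3): lcm = x²y. S = -1/14xy² + 1/7y³ + 3/14xy - 3/7y² + ½x - y.
  leading term xy²: subtract (-1/14)·f_1 from -1/14xy² + 1/7y³ + 3/14xy - 3/7y² + ½x - y → 1/7y³ - 3/7y² - y
  leading term y³: no divisor's leading term divides it; move 1/7y³ to the remainder.
  leading term y²: no divisor's leading term divides it; move -3/7y² to the remainder.
  leading term y: no divisor's leading term divides it; move -y to the remainder.
  remainder 1/7y³ - 3/7y² - y ≠ 0; add g_5 = 1/7y³ - 3/7y² - y to the basis.

The other S-polynomials (S(f_1,g_4), S(f_2,g_4), S(g_3,g_4), S(f_1,g_5), S(f_2,g_5), S(g_3,g_5), S(g_4,g_5)) all reduce to 0 modulo the current basis, so we have a Gröbner basis.
Inter-reduce: drop elements whose leading term is divisible by another's, tail-reduce, and make monic.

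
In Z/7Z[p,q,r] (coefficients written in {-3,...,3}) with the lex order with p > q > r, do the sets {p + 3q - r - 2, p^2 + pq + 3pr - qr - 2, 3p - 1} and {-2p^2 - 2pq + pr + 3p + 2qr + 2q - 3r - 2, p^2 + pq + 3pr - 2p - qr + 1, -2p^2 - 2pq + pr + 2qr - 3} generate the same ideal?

Since reduced Gröbner bases are canonical representatives of ideals under a given ordering, it suffices to compute and compare them.
Buchberger on the first generating set:
f_1 = p + 3q - r - 2, LT = p.
f_2 = p^2 + pq + 3pr - qr - 2, LT = p^2.
f_3 = 3p - 1, LT = p.

S(f_1,f_2): lcm = p^2. S = 2pq + 3pr - 2p + qr + 2.
  reduce S modulo (f_1, f_2, f_3):
  remainder q^2 + qr + 3q + 3r^2 - 3r - 2 ≠ 0; add g_4 = q^2 + qr + 3q + 3r^2 - 3r - 2 to the basis.

S(f_1,f_3): lcm = p. S = 3q - r + 3.
  reduce S modulo (f_1, f_2, f_3, g_4):
  remainder 3q - r + 3 ≠ 0; add g_5 = 3q - r + 3 to the basis.

S(f_2,f_3): lcm = p^2. S = pq + 3pr - 2p - qr - 2.
  reduce S modulo (f_1, f_2, f_3, g_4, g_5):
  remainder 3r^2 + 2r - 1 ≠ 0; add g_6 = 3r^2 + 2r - 1 to the basis.

The other S-polynomials (S(f_1,g_4), S(f_2,g_4), S(f_3,g_4), S(f_1,g_5), S(f_2,g_5), S(f_3,g_5), S(g_4,g_5), S(f_1,g_6), S(f_2,g_6), S(f_3,g_6), S(g_4,g_6), S(g_5,g_6)) all reduce to 0 modulo the current basis, so we have a Gröbner basis.
Inter-reduce: drop elements whose leading term is divisible by another's, tail-reduce, and make monic.
Reduced Gröbner basis: {p + 2, q + 2r + 1, r^2 + 3r + 2}.

Buchberger on the second generating set:
h_1 = -2p^2 - 2pq + pr + 3p + 2qr + 2q - 3r - 2, LT = p^2.
h_2 = p^2 + pq + 3pr - 2p - qr + 1, LT = p^2.
h_3 = -2p^2 - 2pq + pr + 2qr - 3, LT = p^2.

S(h_1,h_2): lcm = p^2. S = -3p - q - 2r.
  reduce S modulo (h_1, h_2, h_3):
  remainder -3p - q - 2r ≠ 0; add k_4 = -3p - q - 2r to the basis.

S(h_1,h_3): lcm = p^2. S = 2p - q - 2r + 3.
  reduce S modulo (h_1, h_2, h_3, k_4):
  remainder 3q - r + 3 ≠ 0; add k_5 = 3q - r + 3 to the basis.

S(h_1,k_4): lcm = p^2. S = 3pq + 2p - qr - q - 2r + 1.
  reduce S modulo (h_1, h_2, h_3, k_4, k_5):
  remainder 2r^2 - r - 3 ≠ 0; add k_6 = 2r^2 - r - 3 to the basis.

The other S-polynomials (S(h_2,h_3), S(h_2,k_4), S(h_3,k_4), S(h_1,k_5), S(h_2,k_5), S(h_3,k_5), S(k_4,k_5), S(h_1,k_6), S(h_2,k_6), S(h_3,k_6), S(k_4,k_6), S(k_5,k_6)) all reduce to 0 modulo the current basis, so we have a Gröbner basis.
Inter-reduce: drop elements whose leading term is divisible by another's, tail-reduce, and make monic.
Reduced Gröbner basis: {p + 2, q + 2r + 1, r^2 + 3r + 2}.

The two bases agree; hence the ideals are identical.

Yes, the ideals are equal.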